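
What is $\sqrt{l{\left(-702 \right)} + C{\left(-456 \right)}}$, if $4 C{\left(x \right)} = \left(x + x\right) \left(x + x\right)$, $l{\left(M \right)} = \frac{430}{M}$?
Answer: $\frac{\sqrt{2846427519}}{117} \approx 456.0$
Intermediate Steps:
$C{\left(x \right)} = x^{2}$ ($C{\left(x \right)} = \frac{\left(x + x\right) \left(x + x\right)}{4} = \frac{2 x 2 x}{4} = \frac{4 x^{2}}{4} = x^{2}$)
$\sqrt{l{\left(-702 \right)} + C{\left(-456 \right)}} = \sqrt{\frac{430}{-702} + \left(-456\right)^{2}} = \sqrt{430 \left(- \frac{1}{702}\right) + 207936} = \sqrt{- \frac{215}{351} + 207936} = \sqrt{\frac{72985321}{351}} = \frac{\sqrt{2846427519}}{117}$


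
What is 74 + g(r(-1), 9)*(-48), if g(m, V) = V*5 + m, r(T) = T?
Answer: -2038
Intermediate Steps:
g(m, V) = m + 5*V (g(m, V) = 5*V + m = m + 5*V)
74 + g(r(-1), 9)*(-48) = 74 + (-1 + 5*9)*(-48) = 74 + (-1 + 45)*(-48) = 74 + 44*(-48) = 74 - 2112 = -2038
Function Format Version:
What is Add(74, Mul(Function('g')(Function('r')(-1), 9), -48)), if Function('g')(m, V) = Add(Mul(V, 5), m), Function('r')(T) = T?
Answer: -2038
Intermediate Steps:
Function('g')(m, V) = Add(m, Mul(5, V)) (Function('g')(m, V) = Add(Mul(5, V), m) = Add(m, Mul(5, V)))
Add(74, Mul(Function('g')(Function('r')(-1), 9), -48)) = Add(74, Mul(Add(-1, Mul(5, 9)), -48)) = Add(74, Mul(Add(-1, 45), -48)) = Add(74, Mul(44, -48)) = Add(74, -2112) = -2038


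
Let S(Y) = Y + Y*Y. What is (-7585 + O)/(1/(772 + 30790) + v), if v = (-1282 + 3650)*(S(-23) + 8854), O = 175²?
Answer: 727188480/699555317761 ≈ 0.0010395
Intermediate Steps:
S(Y) = Y + Y²
O = 30625
v = 22164480 (v = (-1282 + 3650)*(-23*(1 - 23) + 8854) = 2368*(-23*(-22) + 8854) = 2368*(506 + 8854) = 2368*9360 = 22164480)
(-7585 + O)/(1/(772 + 30790) + v) = (-7585 + 30625)/(1/(772 + 30790) + 22164480) = 23040/(1/31562 + 22164480) = 23040/(699555317761/31562) = 23040*(31562/699555317761) = 727188480/699555317761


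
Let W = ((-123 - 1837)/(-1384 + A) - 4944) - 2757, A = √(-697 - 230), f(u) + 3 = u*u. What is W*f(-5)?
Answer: -46373966078/273769 + 18480*I*√103/273769 ≈ -1.6939e+5 + 0.68507*I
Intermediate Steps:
f(u) = -3 + u² (f(u) = -3 + u*u = -3 + u²)
A = 3*I*√103 (A = √(-927) = 3*I*√103 ≈ 30.447*I)
W = -7701 - 1960/(-1384 + 3*I*√103) (W = ((-123 - 1837)/(-1384 + 3*I*√103) - 4944) - 2757 = (-1960/(-1384 + 3*I*√103) - 4944) - 2757 = (-4944 - 1960/(-1384 + 3*I*√103)) - 2757 = -7701 - 1960/(-1384 + 3*I*√103) ≈ -7699.6 + 0.03114*I)
W*f(-5) = (-2107907549/273769 + 840*I*√103/273769)*(-3 + (-5)²) = (-2107907549/273769 + 840*I*√103/273769)*(-3 + 25) = (-2107907549/273769 + 840*I*√103/273769)*22 = -46373966078/273769 + 18480*I*√103/273769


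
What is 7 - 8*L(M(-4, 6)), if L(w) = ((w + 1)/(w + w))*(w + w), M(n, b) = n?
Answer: 31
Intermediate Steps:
L(w) = 1 + w (L(w) = ((1 + w)/((2*w)))*(2*w) = ((1 + w)*(1/(2*w)))*(2*w) = ((1 + w)/(2*w))*(2*w) = 1 + w)
7 - 8*L(M(-4, 6)) = 7 - 8*(1 - 4) = 7 - 8*(-3) = 7 + 24 = 31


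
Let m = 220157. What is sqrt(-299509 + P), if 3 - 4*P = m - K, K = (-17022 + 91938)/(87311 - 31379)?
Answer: I*sqrt(30810036614367)/9322 ≈ 595.44*I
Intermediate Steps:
K = 6243/4661 (K = 74916/55932 = 74916*(1/55932) = 6243/4661 ≈ 1.3394)
P = -1026131551/18644 (P = 3/4 - (220157 - 1*6243/4661)/4 = 3/4 - (220157 - 6243/4661)/4 = 3/4 - 1/4*1026145534/4661 = 3/4 - 513072767/9322 = -1026131551/18644 ≈ -55038.)
sqrt(-299509 + P) = sqrt(-299509 - 1026131551/18644) = sqrt(-6610177347/18644) = I*sqrt(30810036614367)/9322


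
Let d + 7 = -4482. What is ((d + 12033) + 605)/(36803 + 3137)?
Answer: 8149/39940 ≈ 0.20403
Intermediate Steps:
d = -4489 (d = -7 - 4482 = -4489)
((d + 12033) + 605)/(36803 + 3137) = ((-4489 + 12033) + 605)/(36803 + 3137) = (7544 + 605)/39940 = 8149*(1/39940) = 8149/39940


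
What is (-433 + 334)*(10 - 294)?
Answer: 28116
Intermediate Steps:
(-433 + 334)*(10 - 294) = -99*(-284) = 28116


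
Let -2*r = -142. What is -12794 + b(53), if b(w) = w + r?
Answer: -12670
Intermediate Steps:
r = 71 (r = -1/2*(-142) = 71)
b(w) = 71 + w (b(w) = w + 71 = 71 + w)
-12794 + b(53) = -12794 + (71 + 53) = -12794 + 124 = -12670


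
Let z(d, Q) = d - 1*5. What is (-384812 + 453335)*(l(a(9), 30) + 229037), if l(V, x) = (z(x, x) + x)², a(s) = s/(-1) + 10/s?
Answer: 15901584426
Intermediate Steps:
a(s) = -s + 10/s (a(s) = s*(-1) + 10/s = -s + 10/s)
z(d, Q) = -5 + d (z(d, Q) = d - 5 = -5 + d)
l(V, x) = (-5 + 2*x)² (l(V, x) = ((-5 + x) + x)² = (-5 + 2*x)²)
(-384812 + 453335)*(l(a(9), 30) + 229037) = (-384812 + 453335)*((-5 + 2*30)² + 229037) = 68523*((-5 + 60)² + 229037) = 68523*(55² + 229037) = 68523*(3025 + 229037) = 68523*232062 = 15901584426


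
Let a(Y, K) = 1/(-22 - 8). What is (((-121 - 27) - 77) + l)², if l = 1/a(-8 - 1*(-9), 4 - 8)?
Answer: 65025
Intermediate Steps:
a(Y, K) = -1/30 (a(Y, K) = 1/(-30) = -1/30)
l = -30 (l = 1/(-1/30) = -30)
(((-121 - 27) - 77) + l)² = (((-121 - 27) - 77) - 30)² = ((-148 - 77) - 30)² = (-225 - 30)² = (-255)² = 65025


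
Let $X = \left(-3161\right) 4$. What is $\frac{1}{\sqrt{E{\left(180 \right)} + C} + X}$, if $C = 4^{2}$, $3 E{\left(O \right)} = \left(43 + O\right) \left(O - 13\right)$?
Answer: $- \frac{37932}{479574919} - \frac{7 \sqrt{2283}}{479574919} \approx -7.9792 \cdot 10^{-5}$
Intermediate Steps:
$E{\left(O \right)} = \frac{\left(-13 + O\right) \left(43 + O\right)}{3}$ ($E{\left(O \right)} = \frac{\left(43 + O\right) \left(O - 13\right)}{3} = \frac{\left(43 + O\right) \left(-13 + O\right)}{3} = \frac{\left(-13 + O\right) \left(43 + O\right)}{3}$)
$X = -12644$
$C = 16$
$\frac{1}{\sqrt{E{\left(180 \right)} + C} + X} = \frac{1}{\sqrt{\left(- \frac{559}{3} + 10 \cdot 180 + \frac{180^{2}}{3}\right) + 16} - 12644} = \frac{1}{\sqrt{\left(- \frac{559}{3} + 1800 + \frac{1}{3} \cdot 32400\right) + 16} - 12644} = \frac{1}{\sqrt{\left(- \frac{559}{3} + 1800 + 10800\right) + 16} - 12644} = \frac{1}{\sqrt{\frac{37241}{3} + 16} - 12644} = \frac{1}{\sqrt{\frac{37289}{3}} - 12644} = \frac{1}{\frac{7 \sqrt{2283}}{3} - 12644} = \frac{1}{-12644 + \frac{7 \sqrt{2283}}{3}}$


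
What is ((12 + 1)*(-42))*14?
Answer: -7644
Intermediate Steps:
((12 + 1)*(-42))*14 = (13*(-42))*14 = -546*14 = -7644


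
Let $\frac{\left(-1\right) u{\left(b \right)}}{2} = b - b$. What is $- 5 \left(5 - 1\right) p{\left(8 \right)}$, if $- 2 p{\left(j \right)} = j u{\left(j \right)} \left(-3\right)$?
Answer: $0$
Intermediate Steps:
$u{\left(b \right)} = 0$ ($u{\left(b \right)} = - 2 \left(b - b\right) = \left(-2\right) 0 = 0$)
$p{\left(j \right)} = 0$ ($p{\left(j \right)} = - \frac{j 0 \left(-3\right)}{2} = - \frac{0 \left(-3\right)}{2} = \left(- \frac{1}{2}\right) 0 = 0$)
$- 5 \left(5 - 1\right) p{\left(8 \right)} = - 5 \left(5 - 1\right) 0 = \left(-5\right) 4 \cdot 0 = \left(-20\right) 0 = 0$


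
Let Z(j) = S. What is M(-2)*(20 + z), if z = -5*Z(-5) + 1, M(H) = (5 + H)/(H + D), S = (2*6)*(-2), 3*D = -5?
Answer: -1269/11 ≈ -115.36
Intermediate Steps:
D = -5/3 (D = (1/3)*(-5) = -5/3 ≈ -1.6667)
S = -24 (S = 12*(-2) = -24)
Z(j) = -24
M(H) = (5 + H)/(-5/3 + H) (M(H) = (5 + H)/(H - 5/3) = (5 + H)/(-5/3 + H))
z = 121 (z = -5*(-24) + 1 = 120 + 1 = 121)
M(-2)*(20 + z) = (3*(5 - 2)/(-5 + 3*(-2)))*(20 + 121) = (3*3/(-5 - 6))*141 = (3*3/(-11))*141 = (3*(-1/11)*3)*141 = -9/11*141 = -1269/11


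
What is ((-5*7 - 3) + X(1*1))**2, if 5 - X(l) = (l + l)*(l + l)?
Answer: 1369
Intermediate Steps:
X(l) = 5 - 4*l**2 (X(l) = 5 - (l + l)*(l + l) = 5 - 2*l*2*l = 5 - 4*l**2)
((-5*7 - 3) + X(1*1))**2 = ((-5*7 - 3) + (5 - 4*1**2))**2 = ((-35 - 3) + (5 - 4*1**2))**2 = (-38 + (5 - 4*1))**2 = (-38 + (5 - 4))**2 = (-38 + 1)**2 = (-37)**2 = 1369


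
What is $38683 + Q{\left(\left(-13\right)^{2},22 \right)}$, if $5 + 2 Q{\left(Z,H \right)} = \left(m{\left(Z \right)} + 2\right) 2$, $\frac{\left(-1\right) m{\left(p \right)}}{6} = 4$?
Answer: $\frac{77317}{2} \approx 38659.0$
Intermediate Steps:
$m{\left(p \right)} = -24$ ($m{\left(p \right)} = \left(-6\right) 4 = -24$)
$Q{\left(Z,H \right)} = - \frac{49}{2}$ ($Q{\left(Z,H \right)} = - \frac{5}{2} + \frac{\left(-24 + 2\right) 2}{2} = - \frac{5}{2} + \frac{\left(-22\right) 2}{2} = - \frac{5}{2} + \frac{1}{2} \left(-44\right) = - \frac{5}{2} - 22 = - \frac{49}{2}$)
$38683 + Q{\left(\left(-13\right)^{2},22 \right)} = 38683 - \frac{49}{2} = \frac{77317}{2}$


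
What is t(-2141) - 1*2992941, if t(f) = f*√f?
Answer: -2992941 - 2141*I*√2141 ≈ -2.9929e+6 - 99066.0*I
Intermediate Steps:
t(f) = f^(3/2)
t(-2141) - 1*2992941 = (-2141)^(3/2) - 1*2992941 = -2141*I*√2141 - 2992941 = -2992941 - 2141*I*√2141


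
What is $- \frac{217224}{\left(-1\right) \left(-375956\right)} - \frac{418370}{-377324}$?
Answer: $\frac{1345087199}{2533164674} \approx 0.53099$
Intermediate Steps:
$- \frac{217224}{\left(-1\right) \left(-375956\right)} - \frac{418370}{-377324} = - \frac{217224}{375956} - - \frac{209185}{188662} = \left(-217224\right) \frac{1}{375956} + \frac{209185}{188662} = - \frac{7758}{13427} + \frac{209185}{188662} = \frac{1345087199}{2533164674}$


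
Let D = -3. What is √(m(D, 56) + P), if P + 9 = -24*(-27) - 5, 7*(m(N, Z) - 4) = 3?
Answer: √31283/7 ≈ 25.267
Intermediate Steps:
m(N, Z) = 31/7 (m(N, Z) = 4 + (⅐)*3 = 4 + 3/7 = 31/7)
P = 634 (P = -9 + (-24*(-27) - 5) = -9 + (648 - 5) = -9 + 643 = 634)
√(m(D, 56) + P) = √(31/7 + 634) = √(4469/7) = √31283/7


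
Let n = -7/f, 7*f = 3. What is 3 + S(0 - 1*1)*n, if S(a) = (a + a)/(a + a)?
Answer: -40/3 ≈ -13.333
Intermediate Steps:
f = 3/7 (f = (⅐)*3 = 3/7 ≈ 0.42857)
S(a) = 1 (S(a) = (2*a)/((2*a)) = (2*a)*(1/(2*a)) = 1)
n = -49/3 (n = -7/3/7 = -7*7/3 = -49/3 ≈ -16.333)
3 + S(0 - 1*1)*n = 3 + 1*(-49/3) = 3 - 49/3 = -40/3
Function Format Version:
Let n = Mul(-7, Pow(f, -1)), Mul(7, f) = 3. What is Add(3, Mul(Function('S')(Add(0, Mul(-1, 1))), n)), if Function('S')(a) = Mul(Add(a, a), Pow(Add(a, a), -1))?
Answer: Rational(-40, 3) ≈ -13.333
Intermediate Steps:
f = Rational(3, 7) (f = Mul(Rational(1, 7), 3) = Rational(3, 7) ≈ 0.42857)
Function('S')(a) = 1 (Function('S')(a) = Mul(Mul(2, a), Pow(Mul(2, a), -1)) = Mul(Mul(2, a), Mul(Rational(1, 2), Pow(a, -1))) = 1)
n = Rational(-49, 3) (n = Mul(-7, Pow(Rational(3, 7), -1)) = Mul(-7, Rational(7, 3)) = Rational(-49, 3) ≈ -16.333)
Add(3, Mul(Function('S')(Add(0, Mul(-1, 1))), n)) = Add(3, Mul(1, Rational(-49, 3))) = Add(3, Rational(-49, 3)) = Rational(-40, 3)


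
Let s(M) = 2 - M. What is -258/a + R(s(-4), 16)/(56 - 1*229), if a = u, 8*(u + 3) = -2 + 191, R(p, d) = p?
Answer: -119354/9515 ≈ -12.544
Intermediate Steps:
u = 165/8 (u = -3 + (-2 + 191)/8 = -3 + (⅛)*189 = -3 + 189/8 = 165/8 ≈ 20.625)
a = 165/8 ≈ 20.625
-258/a + R(s(-4), 16)/(56 - 1*229) = -258/165/8 + (2 - 1*(-4))/(56 - 1*229) = -258*8/165 + (2 + 4)/(56 - 229) = -688/55 + 6/(-173) = -688/55 + 6*(-1/173) = -688/55 - 6/173 = -119354/9515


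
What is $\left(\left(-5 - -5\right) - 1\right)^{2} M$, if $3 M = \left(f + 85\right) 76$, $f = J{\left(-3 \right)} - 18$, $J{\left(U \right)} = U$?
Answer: $\frac{4864}{3} \approx 1621.3$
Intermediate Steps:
$f = -21$ ($f = -3 - 18 = -21$)
$M = \frac{4864}{3}$ ($M = \frac{\left(-21 + 85\right) 76}{3} = \frac{64 \cdot 76}{3} = \frac{1}{3} \cdot 4864 = \frac{4864}{3} \approx 1621.3$)
$\left(\left(-5 - -5\right) - 1\right)^{2} M = \left(\left(-5 - -5\right) - 1\right)^{2} \cdot \frac{4864}{3} = \left(\left(-5 + 5\right) - 1\right)^{2} \cdot \frac{4864}{3} = \left(0 - 1\right)^{2} \cdot \frac{4864}{3} = \left(-1\right)^{2} \cdot \frac{4864}{3} = 1 \cdot \frac{4864}{3} = \frac{4864}{3}$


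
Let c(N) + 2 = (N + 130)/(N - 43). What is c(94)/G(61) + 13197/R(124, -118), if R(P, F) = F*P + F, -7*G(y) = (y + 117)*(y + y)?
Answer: -29976404/33475125 ≈ -0.89548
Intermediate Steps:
c(N) = -2 + (130 + N)/(-43 + N) (c(N) = -2 + (N + 130)/(N - 43) = -2 + (130 + N)/(-43 + N))
G(y) = -2*y*(117 + y)/7 (G(y) = -(y + 117)*(y + y)/7 = -(117 + y)*2*y/7 = -2*y*(117 + y)/7)
R(P, F) = F + F*P
c(94)/G(61) + 13197/R(124, -118) = ((216 - 1*94)/(-43 + 94))/((-2/7*61*(117 + 61))) + 13197/((-118*(1 + 124))) = ((216 - 94)/51)/((-2/7*61*178)) + 13197/((-118*125)) = ((1/51)*122)/(-21716/7) + 13197/(-14750) = (122/51)*(-7/21716) + 13197*(-1/14750) = -7/9078 - 13197/14750 = -29976404/33475125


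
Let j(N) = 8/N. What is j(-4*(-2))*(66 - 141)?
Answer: -75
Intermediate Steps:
j(-4*(-2))*(66 - 141) = (8/((-4*(-2))))*(66 - 141) = (8/8)*(-75) = (8*(⅛))*(-75) = 1*(-75) = -75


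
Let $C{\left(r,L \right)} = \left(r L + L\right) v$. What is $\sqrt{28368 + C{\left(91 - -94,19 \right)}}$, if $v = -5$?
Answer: $\sqrt{10698} \approx 103.43$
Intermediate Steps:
$C{\left(r,L \right)} = - 5 L - 5 L r$ ($C{\left(r,L \right)} = \left(r L + L\right) \left(-5\right) = \left(L r + L\right) \left(-5\right) = \left(L + L r\right) \left(-5\right) = - 5 L - 5 L r$)
$\sqrt{28368 + C{\left(91 - -94,19 \right)}} = \sqrt{28368 - 95 \left(1 + \left(91 - -94\right)\right)} = \sqrt{28368 - 95 \left(1 + \left(91 + 94\right)\right)} = \sqrt{28368 - 95 \left(1 + 185\right)} = \sqrt{28368 - 95 \cdot 186} = \sqrt{28368 - 17670} = \sqrt{10698}$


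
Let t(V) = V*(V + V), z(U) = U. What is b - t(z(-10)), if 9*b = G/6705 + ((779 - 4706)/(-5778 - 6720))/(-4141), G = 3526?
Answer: -208146399333289/1041036095070 ≈ -199.94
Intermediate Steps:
b = 60819680711/1041036095070 (b = (3526/6705 + ((779 - 4706)/(-5778 - 6720))/(-4141))/9 = (3526*(1/6705) - 3927/(-12498)*(-1/4141))/9 = (3526/6705 - 3927*(-1/12498)*(-1/4141))/9 = (3526/6705 + (1309/4166)*(-1/4141))/9 = (3526/6705 - 1309/17251406)/9 = (1/9)*(60819680711/115670677230) = 60819680711/1041036095070 ≈ 0.058422)
t(V) = 2*V**2 (t(V) = V*(2*V) = 2*V**2)
b - t(z(-10)) = 60819680711/1041036095070 - 2*(-10)**2 = 60819680711/1041036095070 - 2*100 = 60819680711/1041036095070 - 1*200 = 60819680711/1041036095070 - 200 = -208146399333289/1041036095070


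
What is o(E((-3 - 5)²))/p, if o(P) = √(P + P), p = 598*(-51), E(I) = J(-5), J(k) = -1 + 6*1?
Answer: -√10/30498 ≈ -0.00010369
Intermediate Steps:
J(k) = 5 (J(k) = -1 + 6 = 5)
E(I) = 5
p = -30498
o(P) = √2*√P (o(P) = √(2*P) = √2*√P)
o(E((-3 - 5)²))/p = (√2*√5)/(-30498) = √10*(-1/30498) = -√10/30498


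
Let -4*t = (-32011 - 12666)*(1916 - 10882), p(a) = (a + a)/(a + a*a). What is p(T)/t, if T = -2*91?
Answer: 4/36251945371 ≈ 1.1034e-10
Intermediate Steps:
T = -182
p(a) = 2*a/(a + a**2) (p(a) = (2*a)/(a + a**2) = 2*a/(a + a**2))
t = -200286991/2 (t = -(-32011 - 12666)*(1916 - 10882)/4 = -(-44677)*(-8966)/4 = -1/4*400573982 = -200286991/2 ≈ -1.0014e+8)
p(T)/t = (2/(1 - 182))/(-200286991/2) = (2/(-181))*(-2/200286991) = (2*(-1/181))*(-2/200286991) = -2/181*(-2/200286991) = 4/36251945371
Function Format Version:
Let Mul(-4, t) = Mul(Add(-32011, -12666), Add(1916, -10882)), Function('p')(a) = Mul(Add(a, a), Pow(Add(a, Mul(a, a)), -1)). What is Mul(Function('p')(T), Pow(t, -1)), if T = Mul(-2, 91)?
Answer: Rational(4, 36251945371) ≈ 1.1034e-10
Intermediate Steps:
T = -182
Function('p')(a) = Mul(2, a, Pow(Add(a, Pow(a, 2)), -1)) (Function('p')(a) = Mul(Mul(2, a), Pow(Add(a, Pow(a, 2)), -1)) = Mul(2, a, Pow(Add(a, Pow(a, 2)), -1)))
t = Rational(-200286991, 2) (t = Mul(Rational(-1, 4), Mul(Add(-32011, -12666), Add(1916, -10882))) = Mul(Rational(-1, 4), Mul(-44677, -8966)) = Mul(Rational(-1, 4), 400573982) = Rational(-200286991, 2) ≈ -1.0014e+8)
Mul(Function('p')(T), Pow(t, -1)) = Mul(Mul(2, Pow(Add(1, -182), -1)), Pow(Rational(-200286991, 2), -1)) = Mul(Mul(2, Pow(-181, -1)), Rational(-2, 200286991)) = Mul(Mul(2, Rational(-1, 181)), Rational(-2, 200286991)) = Mul(Rational(-2, 181), Rational(-2, 200286991)) = Rational(4, 36251945371)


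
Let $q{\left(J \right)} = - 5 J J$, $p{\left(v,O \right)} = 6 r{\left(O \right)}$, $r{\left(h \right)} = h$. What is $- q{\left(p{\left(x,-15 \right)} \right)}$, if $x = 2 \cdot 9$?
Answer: $40500$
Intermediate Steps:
$x = 18$
$p{\left(v,O \right)} = 6 O$
$q{\left(J \right)} = - 5 J^{2}$
$- q{\left(p{\left(x,-15 \right)} \right)} = - \left(-5\right) \left(6 \left(-15\right)\right)^{2} = - \left(-5\right) \left(-90\right)^{2} = - \left(-5\right) 8100 = \left(-1\right) \left(-40500\right) = 40500$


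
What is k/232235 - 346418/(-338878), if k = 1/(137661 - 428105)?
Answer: 11683165698479621/11428874439627260 ≈ 1.0222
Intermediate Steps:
k = -1/290444 (k = 1/(-290444) = -1/290444 ≈ -3.4430e-6)
k/232235 - 346418/(-338878) = -1/290444/232235 - 346418/(-338878) = -1/290444*1/232235 - 346418*(-1/338878) = -1/67451262340 + 173209/169439 = 11683165698479621/11428874439627260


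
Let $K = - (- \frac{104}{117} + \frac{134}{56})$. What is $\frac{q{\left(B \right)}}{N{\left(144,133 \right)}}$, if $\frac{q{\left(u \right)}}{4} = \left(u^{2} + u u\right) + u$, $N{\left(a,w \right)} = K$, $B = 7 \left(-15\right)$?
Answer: $- \frac{22120560}{379} \approx -58366.0$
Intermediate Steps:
$B = -105$
$K = - \frac{379}{252}$ ($K = - (\left(-104\right) \frac{1}{117} + 134 \cdot \frac{1}{56}) = - (- \frac{8}{9} + \frac{67}{28}) = \left(-1\right) \frac{379}{252} = - \frac{379}{252} \approx -1.504$)
$N{\left(a,w \right)} = - \frac{379}{252}$
$q{\left(u \right)} = 4 u + 8 u^{2}$ ($q{\left(u \right)} = 4 \left(\left(u^{2} + u u\right) + u\right) = 4 \left(\left(u^{2} + u^{2}\right) + u\right) = 4 \left(2 u^{2} + u\right) = 4 \left(u + 2 u^{2}\right) = 4 u + 8 u^{2}$)
$\frac{q{\left(B \right)}}{N{\left(144,133 \right)}} = \frac{4 \left(-105\right) \left(1 + 2 \left(-105\right)\right)}{- \frac{379}{252}} = 4 \left(-105\right) \left(1 - 210\right) \left(- \frac{252}{379}\right) = 4 \left(-105\right) \left(-209\right) \left(- \frac{252}{379}\right) = 87780 \left(- \frac{252}{379}\right) = - \frac{22120560}{379}$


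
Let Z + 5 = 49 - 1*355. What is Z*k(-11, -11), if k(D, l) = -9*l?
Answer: -30789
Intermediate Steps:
Z = -311 (Z = -5 + (49 - 1*355) = -5 + (49 - 355) = -5 - 306 = -311)
Z*k(-11, -11) = -(-2799)*(-11) = -311*99 = -30789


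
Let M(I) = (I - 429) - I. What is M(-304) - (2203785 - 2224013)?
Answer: 19799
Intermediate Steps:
M(I) = -429 (M(I) = (-429 + I) - I = -429)
M(-304) - (2203785 - 2224013) = -429 - (2203785 - 2224013) = -429 - 1*(-20228) = -429 + 20228 = 19799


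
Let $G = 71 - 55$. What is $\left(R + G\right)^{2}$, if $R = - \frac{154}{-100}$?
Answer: $\frac{769129}{2500} \approx 307.65$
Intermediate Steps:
$R = \frac{77}{50}$ ($R = \left(-154\right) \left(- \frac{1}{100}\right) = \frac{77}{50} \approx 1.54$)
$G = 16$ ($G = 71 - 55 = 16$)
$\left(R + G\right)^{2} = \left(\frac{77}{50} + 16\right)^{2} = \left(\frac{877}{50}\right)^{2} = \frac{769129}{2500}$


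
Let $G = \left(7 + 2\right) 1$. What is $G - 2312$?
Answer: $-2303$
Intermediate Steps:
$G = 9$ ($G = 9 \cdot 1 = 9$)
$G - 2312 = 9 - 2312 = -2303$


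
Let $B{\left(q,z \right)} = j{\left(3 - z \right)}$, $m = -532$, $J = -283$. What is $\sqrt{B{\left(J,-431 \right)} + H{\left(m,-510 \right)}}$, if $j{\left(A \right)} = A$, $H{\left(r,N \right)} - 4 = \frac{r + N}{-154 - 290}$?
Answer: $\frac{\sqrt{21702054}}{222} \approx 20.984$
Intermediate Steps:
$H{\left(r,N \right)} = 4 - \frac{N}{444} - \frac{r}{444}$ ($H{\left(r,N \right)} = 4 + \frac{r + N}{-154 - 290} = 4 + \frac{N + r}{-444} = 4 + \left(N + r\right) \left(- \frac{1}{444}\right) = 4 - \left(\frac{N}{444} + \frac{r}{444}\right) = 4 - \frac{N}{444} - \frac{r}{444}$)
$B{\left(q,z \right)} = 3 - z$
$\sqrt{B{\left(J,-431 \right)} + H{\left(m,-510 \right)}} = \sqrt{\left(3 - -431\right) - - \frac{1409}{222}} = \sqrt{\left(3 + 431\right) + \left(4 + \frac{85}{74} + \frac{133}{111}\right)} = \sqrt{434 + \frac{1409}{222}} = \sqrt{\frac{97757}{222}} = \frac{\sqrt{21702054}}{222}$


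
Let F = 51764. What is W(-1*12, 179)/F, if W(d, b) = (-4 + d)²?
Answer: 64/12941 ≈ 0.0049455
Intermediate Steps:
W(-1*12, 179)/F = (-4 - 1*12)²/51764 = (-4 - 12)²*(1/51764) = (-16)²*(1/51764) = 256*(1/51764) = 64/12941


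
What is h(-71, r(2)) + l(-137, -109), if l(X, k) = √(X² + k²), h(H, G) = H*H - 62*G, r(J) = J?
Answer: 4917 + 5*√1226 ≈ 5092.1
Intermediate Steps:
h(H, G) = H² - 62*G
h(-71, r(2)) + l(-137, -109) = ((-71)² - 62*2) + √((-137)² + (-109)²) = (5041 - 124) + √(18769 + 11881) = 4917 + √30650 = 4917 + 5*√1226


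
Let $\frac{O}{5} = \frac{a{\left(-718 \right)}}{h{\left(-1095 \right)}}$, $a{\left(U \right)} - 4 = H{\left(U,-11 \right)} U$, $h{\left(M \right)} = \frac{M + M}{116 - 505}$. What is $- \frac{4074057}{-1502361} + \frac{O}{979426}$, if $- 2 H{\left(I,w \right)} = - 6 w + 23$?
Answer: $\frac{9346026723599}{3410030286012} \approx 2.7407$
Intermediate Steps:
$H{\left(I,w \right)} = - \frac{23}{2} + 3 w$ ($H{\left(I,w \right)} = - \frac{- 6 w + 23}{2} = - \frac{23 - 6 w}{2} = - \frac{23}{2} + 3 w$)
$h{\left(M \right)} = - \frac{2 M}{389}$ ($h{\left(M \right)} = \frac{2 M}{-389} = 2 M \left(- \frac{1}{389}\right) = - \frac{2 M}{389}$)
$a{\left(U \right)} = 4 - \frac{89 U}{2}$ ($a{\left(U \right)} = 4 + \left(- \frac{23}{2} + 3 \left(-11\right)\right) U = 4 + \left(- \frac{23}{2} - 33\right) U = 4 - \frac{89 U}{2}$)
$O = \frac{12430495}{438}$ ($O = 5 \frac{4 - -31951}{\left(- \frac{2}{389}\right) \left(-1095\right)} = 5 \frac{4 + 31951}{\frac{2190}{389}} = 5 \cdot 31955 \cdot \frac{389}{2190} = 5 \cdot \frac{2486099}{438} = \frac{12430495}{438} \approx 28380.0$)
$- \frac{4074057}{-1502361} + \frac{O}{979426} = - \frac{4074057}{-1502361} + \frac{12430495}{438 \cdot 979426} = \left(-4074057\right) \left(- \frac{1}{1502361}\right) + \frac{12430495}{438} \cdot \frac{1}{979426} = \frac{150891}{55643} + \frac{1775785}{61284084} = \frac{9346026723599}{3410030286012}$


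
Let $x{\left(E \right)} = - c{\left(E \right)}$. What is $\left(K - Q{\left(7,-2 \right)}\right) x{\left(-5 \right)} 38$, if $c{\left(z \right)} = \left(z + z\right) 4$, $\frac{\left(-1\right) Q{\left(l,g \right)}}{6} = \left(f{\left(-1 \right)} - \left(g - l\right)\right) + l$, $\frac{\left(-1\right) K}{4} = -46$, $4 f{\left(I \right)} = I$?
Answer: $423320$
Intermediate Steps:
$f{\left(I \right)} = \frac{I}{4}$
$K = 184$ ($K = \left(-4\right) \left(-46\right) = 184$)
$Q{\left(l,g \right)} = \frac{3}{2} - 12 l + 6 g$ ($Q{\left(l,g \right)} = - 6 \left(\left(\frac{1}{4} \left(-1\right) - \left(g - l\right)\right) + l\right) = - 6 \left(\left(- \frac{1}{4} - \left(g - l\right)\right) + l\right) = - 6 \left(\left(- \frac{1}{4} + l - g\right) + l\right) = - 6 \left(- \frac{1}{4} - g + 2 l\right) = \frac{3}{2} - 12 l + 6 g$)
$c{\left(z \right)} = 8 z$ ($c{\left(z \right)} = 2 z 4 = 8 z$)
$x{\left(E \right)} = - 8 E$
$\left(K - Q{\left(7,-2 \right)}\right) x{\left(-5 \right)} 38 = \left(184 - \left(\frac{3}{2} - 84 + 6 \left(-2\right)\right)\right) \left(\left(-8\right) \left(-5\right)\right) 38 = \left(184 - \left(\frac{3}{2} - 84 - 12\right)\right) 40 \cdot 38 = \left(184 - - \frac{189}{2}\right) 40 \cdot 38 = \left(184 + \frac{189}{2}\right) 40 \cdot 38 = \frac{557}{2} \cdot 40 \cdot 38 = 11140 \cdot 38 = 423320$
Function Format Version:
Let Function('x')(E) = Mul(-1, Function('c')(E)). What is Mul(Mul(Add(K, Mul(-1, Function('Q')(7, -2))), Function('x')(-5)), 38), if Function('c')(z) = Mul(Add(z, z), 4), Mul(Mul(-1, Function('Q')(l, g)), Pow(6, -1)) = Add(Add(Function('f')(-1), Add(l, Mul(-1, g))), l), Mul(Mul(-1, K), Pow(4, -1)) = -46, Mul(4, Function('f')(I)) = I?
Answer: 423320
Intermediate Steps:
Function('f')(I) = Mul(Rational(1, 4), I)
K = 184 (K = Mul(-4, -46) = 184)
Function('Q')(l, g) = Add(Rational(3, 2), Mul(-12, l), Mul(6, g)) (Function('Q')(l, g) = Mul(-6, Add(Add(Mul(Rational(1, 4), -1), Add(l, Mul(-1, g))), l)) = Mul(-6, Add(Add(Rational(-1, 4), Add(l, Mul(-1, g))), l)) = Mul(-6, Add(Add(Rational(-1, 4), l, Mul(-1, g)), l)) = Mul(-6, Add(Rational(-1, 4), Mul(-1, g), Mul(2, l))) = Add(Rational(3, 2), Mul(-12, l), Mul(6, g)))
Function('c')(z) = Mul(8, z) (Function('c')(z) = Mul(Mul(2, z), 4) = Mul(8, z))
Function('x')(E) = Mul(-8, E) (Function('x')(E) = Mul(-1, Mul(8, E)) = Mul(-8, E))
Mul(Mul(Add(K, Mul(-1, Function('Q')(7, -2))), Function('x')(-5)), 38) = Mul(Mul(Add(184, Mul(-1, Add(Rational(3, 2), Mul(-12, 7), Mul(6, -2)))), Mul(-8, -5)), 38) = Mul(Mul(Add(184, Mul(-1, Add(Rational(3, 2), -84, -12))), 40), 38) = Mul(Mul(Add(184, Mul(-1, Rational(-189, 2))), 40), 38) = Mul(Mul(Add(184, Rational(189, 2)), 40), 38) = Mul(Mul(Rational(557, 2), 40), 38) = Mul(11140, 38) = 423320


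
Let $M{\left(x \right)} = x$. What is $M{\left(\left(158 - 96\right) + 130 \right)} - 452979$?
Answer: $-452787$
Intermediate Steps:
$M{\left(\left(158 - 96\right) + 130 \right)} - 452979 = \left(\left(158 - 96\right) + 130\right) - 452979 = \left(62 + 130\right) - 452979 = 192 - 452979 = -452787$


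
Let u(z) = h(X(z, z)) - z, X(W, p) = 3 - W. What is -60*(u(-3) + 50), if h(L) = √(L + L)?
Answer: -3180 - 120*√3 ≈ -3387.8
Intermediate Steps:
h(L) = √2*√L (h(L) = √(2*L) = √2*√L)
u(z) = -z + √2*√(3 - z) (u(z) = √2*√(3 - z) - z = -z + √2*√(3 - z))
-60*(u(-3) + 50) = -60*((√(6 - 2*(-3)) - 1*(-3)) + 50) = -60*((√(6 + 6) + 3) + 50) = -60*((√12 + 3) + 50) = -60*((2*√3 + 3) + 50) = -60*((3 + 2*√3) + 50) = -60*(53 + 2*√3) = -3180 - 120*√3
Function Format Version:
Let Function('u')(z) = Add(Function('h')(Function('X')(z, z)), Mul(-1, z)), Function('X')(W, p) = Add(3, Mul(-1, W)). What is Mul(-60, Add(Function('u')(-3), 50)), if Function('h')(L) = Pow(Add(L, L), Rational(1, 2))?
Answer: Add(-3180, Mul(-120, Pow(3, Rational(1, 2)))) ≈ -3387.8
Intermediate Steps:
Function('h')(L) = Mul(Pow(2, Rational(1, 2)), Pow(L, Rational(1, 2))) (Function('h')(L) = Pow(Mul(2, L), Rational(1, 2)) = Mul(Pow(2, Rational(1, 2)), Pow(L, Rational(1, 2))))
Function('u')(z) = Add(Mul(-1, z), Mul(Pow(2, Rational(1, 2)), Pow(Add(3, Mul(-1, z)), Rational(1, 2)))) (Function('u')(z) = Add(Mul(Pow(2, Rational(1, 2)), Pow(Add(3, Mul(-1, z)), Rational(1, 2))), Mul(-1, z)) = Add(Mul(-1, z), Mul(Pow(2, Rational(1, 2)), Pow(Add(3, Mul(-1, z)), Rational(1, 2)))))
Mul(-60, Add(Function('u')(-3), 50)) = Mul(-60, Add(Add(Pow(Add(6, Mul(-2, -3)), Rational(1, 2)), Mul(-1, -3)), 50)) = Mul(-60, Add(Add(Pow(Add(6, 6), Rational(1, 2)), 3), 50)) = Mul(-60, Add(Add(Pow(12, Rational(1, 2)), 3), 50)) = Mul(-60, Add(Add(Mul(2, Pow(3, Rational(1, 2))), 3), 50)) = Mul(-60, Add(Add(3, Mul(2, Pow(3, Rational(1, 2)))), 50)) = Mul(-60, Add(53, Mul(2, Pow(3, Rational(1, 2))))) = Add(-3180, Mul(-120, Pow(3, Rational(1, 2))))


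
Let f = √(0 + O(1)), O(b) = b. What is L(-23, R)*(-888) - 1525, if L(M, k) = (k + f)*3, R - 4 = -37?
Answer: 83723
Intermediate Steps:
R = -33 (R = 4 - 37 = -33)
f = 1 (f = √(0 + 1) = √1 = 1)
L(M, k) = 3 + 3*k (L(M, k) = (k + 1)*3 = (1 + k)*3 = 3 + 3*k)
L(-23, R)*(-888) - 1525 = (3 + 3*(-33))*(-888) - 1525 = (3 - 99)*(-888) - 1525 = -96*(-888) - 1525 = 85248 - 1525 = 83723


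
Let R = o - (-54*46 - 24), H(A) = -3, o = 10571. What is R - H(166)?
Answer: 13082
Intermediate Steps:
R = 13079 (R = 10571 - (-54*46 - 24) = 10571 - (-2484 - 24) = 10571 - 1*(-2508) = 10571 + 2508 = 13079)
R - H(166) = 13079 - 1*(-3) = 13079 + 3 = 13082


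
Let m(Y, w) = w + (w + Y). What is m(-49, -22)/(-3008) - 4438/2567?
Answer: -13110773/7721536 ≈ -1.6979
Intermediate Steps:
m(Y, w) = Y + 2*w (m(Y, w) = w + (Y + w) = Y + 2*w)
m(-49, -22)/(-3008) - 4438/2567 = (-49 + 2*(-22))/(-3008) - 4438/2567 = (-49 - 44)*(-1/3008) - 4438*1/2567 = -93*(-1/3008) - 4438/2567 = 93/3008 - 4438/2567 = -13110773/7721536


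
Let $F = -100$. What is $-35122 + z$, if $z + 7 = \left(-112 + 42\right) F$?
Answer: $-28129$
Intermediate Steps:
$z = 6993$ ($z = -7 + \left(-112 + 42\right) \left(-100\right) = -7 - -7000 = -7 + 7000 = 6993$)
$-35122 + z = -35122 + 6993 = -28129$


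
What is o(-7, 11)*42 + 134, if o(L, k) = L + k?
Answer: 302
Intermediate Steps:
o(-7, 11)*42 + 134 = (-7 + 11)*42 + 134 = 4*42 + 134 = 168 + 134 = 302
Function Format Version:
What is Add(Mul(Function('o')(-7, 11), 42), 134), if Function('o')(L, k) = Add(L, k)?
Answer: 302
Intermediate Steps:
Add(Mul(Function('o')(-7, 11), 42), 134) = Add(Mul(Add(-7, 11), 42), 134) = Add(Mul(4, 42), 134) = Add(168, 134) = 302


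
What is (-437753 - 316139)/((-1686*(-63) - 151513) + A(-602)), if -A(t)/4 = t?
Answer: 753892/42887 ≈ 17.579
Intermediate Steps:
A(t) = -4*t
(-437753 - 316139)/((-1686*(-63) - 151513) + A(-602)) = (-437753 - 316139)/((-1686*(-63) - 151513) - 4*(-602)) = -753892/((106218 - 151513) + 2408) = -753892/(-45295 + 2408) = -753892/(-42887) = -753892*(-1/42887) = 753892/42887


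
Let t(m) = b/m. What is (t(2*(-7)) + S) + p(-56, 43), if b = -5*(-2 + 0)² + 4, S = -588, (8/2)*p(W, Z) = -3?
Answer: -16453/28 ≈ -587.61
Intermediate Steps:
p(W, Z) = -¾ (p(W, Z) = (¼)*(-3) = -¾)
b = -16 (b = -5*(-2)² + 4 = -5*4 + 4 = -20 + 4 = -16)
t(m) = -16/m
(t(2*(-7)) + S) + p(-56, 43) = (-16/(2*(-7)) - 588) - ¾ = (-16/(-14) - 588) - ¾ = (-16*(-1/14) - 588) - ¾ = (8/7 - 588) - ¾ = -4108/7 - ¾ = -16453/28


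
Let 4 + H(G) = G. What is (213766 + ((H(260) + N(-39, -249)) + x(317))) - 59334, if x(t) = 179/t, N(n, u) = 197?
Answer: 49098724/317 ≈ 1.5489e+5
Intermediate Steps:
H(G) = -4 + G
(213766 + ((H(260) + N(-39, -249)) + x(317))) - 59334 = (213766 + (((-4 + 260) + 197) + 179/317)) - 59334 = (213766 + ((256 + 197) + 179*(1/317))) - 59334 = (213766 + (453 + 179/317)) - 59334 = (213766 + 143780/317) - 59334 = 67907602/317 - 59334 = 49098724/317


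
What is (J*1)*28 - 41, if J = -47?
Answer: -1357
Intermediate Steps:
(J*1)*28 - 41 = -47*1*28 - 41 = -47*28 - 41 = -1316 - 41 = -1357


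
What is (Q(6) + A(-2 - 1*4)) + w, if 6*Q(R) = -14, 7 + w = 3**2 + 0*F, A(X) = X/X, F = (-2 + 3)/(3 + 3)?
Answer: 2/3 ≈ 0.66667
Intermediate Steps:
F = 1/6 ≈ 0.16667
A(X) = 1
w = 2 (w = -7 + (3**2 + 0*(1/6)) = -7 + (9 + 0) = -7 + 9 = 2)
Q(R) = -7/3 (Q(R) = (1/6)*(-14) = -7/3)
(Q(6) + A(-2 - 1*4)) + w = (-7/3 + 1) + 2 = -4/3 + 2 = 2/3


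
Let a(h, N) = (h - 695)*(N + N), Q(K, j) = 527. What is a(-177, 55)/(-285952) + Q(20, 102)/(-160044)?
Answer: 237511309/715076592 ≈ 0.33215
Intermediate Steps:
a(h, N) = 2*N*(-695 + h) (a(h, N) = (-695 + h)*(2*N) = 2*N*(-695 + h))
a(-177, 55)/(-285952) + Q(20, 102)/(-160044) = (2*55*(-695 - 177))/(-285952) + 527/(-160044) = (2*55*(-872))*(-1/285952) + 527*(-1/160044) = -95920*(-1/285952) - 527/160044 = 5995/17872 - 527/160044 = 237511309/715076592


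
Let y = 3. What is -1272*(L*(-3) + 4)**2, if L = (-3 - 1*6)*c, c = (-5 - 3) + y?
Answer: -21828792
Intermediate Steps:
c = -5 (c = (-5 - 3) + 3 = -8 + 3 = -5)
L = 45 (L = (-3 - 1*6)*(-5) = (-3 - 6)*(-5) = -9*(-5) = 45)
-1272*(L*(-3) + 4)**2 = -1272*(45*(-3) + 4)**2 = -1272*(-135 + 4)**2 = -1272*(-131)**2 = -1272*17161 = -21828792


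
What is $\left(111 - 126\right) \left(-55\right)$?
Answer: $825$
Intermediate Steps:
$\left(111 - 126\right) \left(-55\right) = \left(-15\right) \left(-55\right) = 825$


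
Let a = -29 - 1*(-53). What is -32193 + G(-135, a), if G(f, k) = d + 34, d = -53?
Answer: -32212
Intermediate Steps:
a = 24 (a = -29 + 53 = 24)
G(f, k) = -19 (G(f, k) = -53 + 34 = -19)
-32193 + G(-135, a) = -32193 - 19 = -32212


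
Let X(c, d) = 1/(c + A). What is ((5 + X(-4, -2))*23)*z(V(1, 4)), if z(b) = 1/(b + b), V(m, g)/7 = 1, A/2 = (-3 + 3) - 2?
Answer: 897/112 ≈ 8.0089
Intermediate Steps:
A = -4 (A = 2*((-3 + 3) - 2) = 2*(0 - 2) = 2*(-2) = -4)
V(m, g) = 7 (V(m, g) = 7*1 = 7)
X(c, d) = 1/(-4 + c) (X(c, d) = 1/(c - 4) = 1/(-4 + c))
z(b) = 1/(2*b)
((5 + X(-4, -2))*23)*z(V(1, 4)) = ((5 + 1/(-4 - 4))*23)*((½)/7) = ((5 + 1/(-8))*23)*((½)*(⅐)) = ((5 - ⅛)*23)*(1/14) = ((39/8)*23)*(1/14) = (897/8)*(1/14) = 897/112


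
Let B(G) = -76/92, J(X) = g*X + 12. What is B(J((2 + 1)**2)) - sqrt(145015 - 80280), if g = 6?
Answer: -19/23 - 11*sqrt(535) ≈ -255.26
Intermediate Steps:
J(X) = 12 + 6*X (J(X) = 6*X + 12 = 12 + 6*X)
B(G) = -19/23 (B(G) = -76*1/92 = -19/23)
B(J((2 + 1)**2)) - sqrt(145015 - 80280) = -19/23 - sqrt(145015 - 80280) = -19/23 - sqrt(64735) = -19/23 - 11*sqrt(535)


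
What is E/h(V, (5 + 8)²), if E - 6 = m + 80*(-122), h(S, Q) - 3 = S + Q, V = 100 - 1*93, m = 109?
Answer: -9645/179 ≈ -53.883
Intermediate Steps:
V = 7 (V = 100 - 93 = 7)
h(S, Q) = 3 + Q + S (h(S, Q) = 3 + (S + Q) = 3 + (Q + S) = 3 + Q + S)
E = -9645 (E = 6 + (109 + 80*(-122)) = 6 + (109 - 9760) = 6 - 9651 = -9645)
E/h(V, (5 + 8)²) = -9645/(3 + (5 + 8)² + 7) = -9645/(3 + 13² + 7) = -9645/(3 + 169 + 7) = -9645/179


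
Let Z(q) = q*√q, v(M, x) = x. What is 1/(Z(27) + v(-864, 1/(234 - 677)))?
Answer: 443/3862769066 + 15896169*√3/3862769066 ≈ 0.0071279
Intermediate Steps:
Z(q) = q^(3/2)
1/(Z(27) + v(-864, 1/(234 - 677))) = 1/(27^(3/2) + 1/(234 - 677)) = 1/(81*√3 + 1/(-443)) = 1/(81*√3 - 1/443) = 1/(-1/443 + 81*√3)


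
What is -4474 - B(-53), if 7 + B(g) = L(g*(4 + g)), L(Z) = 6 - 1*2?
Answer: -4471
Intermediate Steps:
L(Z) = 4 (L(Z) = 6 - 2 = 4)
B(g) = -3 (B(g) = -7 + 4 = -3)
-4474 - B(-53) = -4474 - 1*(-3) = -4474 + 3 = -4471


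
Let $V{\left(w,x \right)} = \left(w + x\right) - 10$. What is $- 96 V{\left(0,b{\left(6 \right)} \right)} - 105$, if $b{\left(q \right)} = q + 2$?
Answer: $87$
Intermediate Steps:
$b{\left(q \right)} = 2 + q$
$V{\left(w,x \right)} = -10 + w + x$
$- 96 V{\left(0,b{\left(6 \right)} \right)} - 105 = - 96 \left(-10 + 0 + \left(2 + 6\right)\right) - 105 = - 96 \left(-10 + 0 + 8\right) - 105 = \left(-96\right) \left(-2\right) - 105 = 192 - 105 = 87$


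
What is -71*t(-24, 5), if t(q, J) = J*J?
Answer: -1775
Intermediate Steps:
t(q, J) = J²
-71*t(-24, 5) = -71*5² = -71*25 = -1775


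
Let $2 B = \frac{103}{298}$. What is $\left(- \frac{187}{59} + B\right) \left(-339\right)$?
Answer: $\frac{35722125}{35164} \approx 1015.9$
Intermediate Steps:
$B = \frac{103}{596}$ ($B = \frac{103 \cdot \frac{1}{298}}{2} = \frac{1}{2} \cdot \frac{103}{298} = \frac{103}{596} \approx 0.17282$)
$\left(- \frac{187}{59} + B\right) \left(-339\right) = \left(- \frac{187}{59} + \frac{103}{596}\right) \left(-339\right) = \left(- \frac{105375}{35164}\right) \left(-339\right) = \frac{35722125}{35164}$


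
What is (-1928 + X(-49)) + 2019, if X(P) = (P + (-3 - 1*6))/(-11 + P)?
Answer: 2759/30 ≈ 91.967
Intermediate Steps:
X(P) = (-9 + P)/(-11 + P) (X(P) = (P + (-3 - 6))/(-11 + P) = (P - 9)/(-11 + P) = (-9 + P)/(-11 + P))
(-1928 + X(-49)) + 2019 = (-1928 + (-9 - 49)/(-11 - 49)) + 2019 = (-1928 - 58/(-60)) + 2019 = (-1928 - 1/60*(-58)) + 2019 = (-1928 + 29/30) + 2019 = -57811/30 + 2019 = 2759/30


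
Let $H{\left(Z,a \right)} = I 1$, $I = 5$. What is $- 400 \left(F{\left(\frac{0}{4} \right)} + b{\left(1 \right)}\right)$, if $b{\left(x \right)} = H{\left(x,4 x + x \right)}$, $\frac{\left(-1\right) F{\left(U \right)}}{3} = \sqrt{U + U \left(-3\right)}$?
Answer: $-2000$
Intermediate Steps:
$H{\left(Z,a \right)} = 5$ ($H{\left(Z,a \right)} = 5 \cdot 1 = 5$)
$F{\left(U \right)} = - 3 \sqrt{2} \sqrt{- U}$ ($F{\left(U \right)} = - 3 \sqrt{U + U \left(-3\right)} = - 3 \sqrt{U - 3 U} = - 3 \sqrt{- 2 U} = - 3 \sqrt{2} \sqrt{- U}$)
$b{\left(x \right)} = 5$
$- 400 \left(F{\left(\frac{0}{4} \right)} + b{\left(1 \right)}\right) = - 400 \left(- 3 \sqrt{2} \sqrt{- \frac{0}{4}} + 5\right) = - 400 \left(- 3 \sqrt{2} \sqrt{\left(-1\right) 0} + 5\right) = - 400 \left(- 3 \sqrt{2} \sqrt{0} + 5\right) = - 400 \left(\left(-3\right) \sqrt{2} \cdot 0 + 5\right) = - 400 \left(0 + 5\right) = \left(-400\right) 5 = -2000$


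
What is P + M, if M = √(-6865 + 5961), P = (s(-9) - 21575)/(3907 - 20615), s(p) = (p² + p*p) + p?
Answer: 10711/8354 + 2*I*√226 ≈ 1.2821 + 30.067*I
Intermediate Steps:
s(p) = p + 2*p² (s(p) = (p² + p²) + p = 2*p² + p = p + 2*p²)
P = 10711/8354 (P = (-9*(1 + 2*(-9)) - 21575)/(3907 - 20615) = (-9*(1 - 18) - 21575)/(-16708) = (-9*(-17) - 21575)*(-1/16708) = (153 - 21575)*(-1/16708) = -21422*(-1/16708) = 10711/8354 ≈ 1.2821)
M = 2*I*√226 (M = √(-904) = 2*I*√226 ≈ 30.067*I)
P + M = 10711/8354 + 2*I*√226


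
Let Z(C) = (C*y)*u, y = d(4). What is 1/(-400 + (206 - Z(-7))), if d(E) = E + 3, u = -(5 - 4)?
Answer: -1/243 ≈ -0.0041152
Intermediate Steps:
u = -1 (u = -1*1 = -1)
d(E) = 3 + E
y = 7 (y = 3 + 4 = 7)
Z(C) = -7*C (Z(C) = (C*7)*(-1) = (7*C)*(-1) = -7*C)
1/(-400 + (206 - Z(-7))) = 1/(-400 + (206 - (-7)*(-7))) = 1/(-400 + (206 - 1*49)) = 1/(-400 + (206 - 49)) = 1/(-400 + 157) = 1/(-243) = -1/243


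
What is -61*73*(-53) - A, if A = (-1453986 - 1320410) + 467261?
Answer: 2543144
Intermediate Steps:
A = -2307135 (A = -2774396 + 467261 = -2307135)
-61*73*(-53) - A = -61*73*(-53) - 1*(-2307135) = -4453*(-53) + 2307135 = 236009 + 2307135 = 2543144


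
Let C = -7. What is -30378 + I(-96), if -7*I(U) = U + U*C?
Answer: -213222/7 ≈ -30460.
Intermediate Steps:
I(U) = 6*U/7 (I(U) = -(U + U*(-7))/7 = -(U - 7*U)/7 = -(-6)*U/7 = 6*U/7)
-30378 + I(-96) = -30378 + (6/7)*(-96) = -30378 - 576/7 = -213222/7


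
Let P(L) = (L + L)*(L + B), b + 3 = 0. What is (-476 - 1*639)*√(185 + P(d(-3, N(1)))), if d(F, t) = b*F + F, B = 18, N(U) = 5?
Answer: -1115*√473 ≈ -24250.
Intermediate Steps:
b = -3 (b = -3 + 0 = -3)
d(F, t) = -2*F (d(F, t) = -3*F + F = -2*F)
P(L) = 2*L*(18 + L) (P(L) = (L + L)*(L + 18) = (2*L)*(18 + L) = 2*L*(18 + L))
(-476 - 1*639)*√(185 + P(d(-3, N(1)))) = (-476 - 1*639)*√(185 + 2*(-2*(-3))*(18 - 2*(-3))) = (-476 - 639)*√(185 + 2*6*(18 + 6)) = -1115*√(185 + 2*6*24) = -1115*√(185 + 288) = -1115*√473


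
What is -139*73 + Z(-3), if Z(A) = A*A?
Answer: -10138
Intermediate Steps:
Z(A) = A²
-139*73 + Z(-3) = -139*73 + (-3)² = -10147 + 9 = -10138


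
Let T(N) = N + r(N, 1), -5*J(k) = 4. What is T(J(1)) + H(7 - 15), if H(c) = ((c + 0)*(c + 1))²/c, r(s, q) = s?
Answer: -1968/5 ≈ -393.60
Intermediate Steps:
J(k) = -⅘ (J(k) = -⅕*4 = -⅘)
T(N) = 2*N (T(N) = N + N = 2*N)
H(c) = c*(1 + c)² (H(c) = (c*(1 + c))²/c = (c²*(1 + c)²)/c = c*(1 + c)²)
T(J(1)) + H(7 - 15) = 2*(-⅘) + (7 - 15)*(1 + (7 - 15))² = -8/5 - 8*(1 - 8)² = -8/5 - 8*(-7)² = -8/5 - 8*49 = -8/5 - 392 = -1968/5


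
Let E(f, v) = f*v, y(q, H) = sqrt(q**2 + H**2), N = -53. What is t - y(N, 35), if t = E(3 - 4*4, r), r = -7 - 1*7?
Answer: 182 - sqrt(4034) ≈ 118.49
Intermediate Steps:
r = -14 (r = -7 - 7 = -14)
y(q, H) = sqrt(H**2 + q**2)
t = 182 (t = (3 - 4*4)*(-14) = (3 - 16)*(-14) = -13*(-14) = 182)
t - y(N, 35) = 182 - sqrt(35**2 + (-53)**2) = 182 - sqrt(1225 + 2809) = 182 - sqrt(4034)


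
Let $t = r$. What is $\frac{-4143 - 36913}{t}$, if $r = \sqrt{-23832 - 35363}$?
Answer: $\frac{41056 i \sqrt{59195}}{59195} \approx 168.75 i$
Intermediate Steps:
$r = i \sqrt{59195}$ ($r = \sqrt{-59195} = i \sqrt{59195} \approx 243.3 i$)
$t = i \sqrt{59195} \approx 243.3 i$
$\frac{-4143 - 36913}{t} = \frac{-4143 - 36913}{i \sqrt{59195}} = - 41056 \left(- \frac{i \sqrt{59195}}{59195}\right) = \frac{41056 i \sqrt{59195}}{59195}$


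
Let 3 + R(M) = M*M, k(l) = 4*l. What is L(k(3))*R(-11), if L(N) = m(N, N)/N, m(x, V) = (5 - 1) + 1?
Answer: 295/6 ≈ 49.167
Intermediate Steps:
m(x, V) = 5 (m(x, V) = 4 + 1 = 5)
R(M) = -3 + M**2 (R(M) = -3 + M*M = -3 + M**2)
L(N) = 5/N
L(k(3))*R(-11) = (5/((4*3)))*(-3 + (-11)**2) = (5/12)*(-3 + 121) = (5*(1/12))*118 = (5/12)*118 = 295/6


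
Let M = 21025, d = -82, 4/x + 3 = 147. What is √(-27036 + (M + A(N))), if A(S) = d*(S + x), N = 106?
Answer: I*√529390/6 ≈ 121.27*I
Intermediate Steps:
x = 1/36 (x = 4/(-3 + 147) = 4/144 = 4*(1/144) = 1/36 ≈ 0.027778)
A(S) = -41/18 - 82*S (A(S) = -82*(S + 1/36) = -82*(1/36 + S) = -41/18 - 82*S)
√(-27036 + (M + A(N))) = √(-27036 + (21025 + (-41/18 - 82*106))) = √(-27036 + (21025 + (-41/18 - 8692))) = √(-27036 + (21025 - 156497/18)) = √(-27036 + 221953/18) = √(-264695/18) = I*√529390/6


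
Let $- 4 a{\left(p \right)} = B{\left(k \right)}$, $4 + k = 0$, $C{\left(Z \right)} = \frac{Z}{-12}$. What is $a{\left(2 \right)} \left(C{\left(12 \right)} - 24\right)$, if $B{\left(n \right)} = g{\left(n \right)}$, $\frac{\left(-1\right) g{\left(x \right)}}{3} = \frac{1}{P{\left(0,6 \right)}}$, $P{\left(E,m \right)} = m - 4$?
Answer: $- \frac{75}{8} \approx -9.375$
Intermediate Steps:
$P{\left(E,m \right)} = -4 + m$
$C{\left(Z \right)} = - \frac{Z}{12}$ ($C{\left(Z \right)} = Z \left(- \frac{1}{12}\right) = - \frac{Z}{12}$)
$k = -4$ ($k = -4 + 0 = -4$)
$g{\left(x \right)} = - \frac{3}{2}$ ($g{\left(x \right)} = - \frac{3}{-4 + 6} = - \frac{3}{2}$)
$B{\left(n \right)} = - \frac{3}{2}$
$a{\left(p \right)} = \frac{3}{8}$ ($a{\left(p \right)} = \left(- \frac{1}{4}\right) \left(- \frac{3}{2}\right) = \frac{3}{8}$)
$a{\left(2 \right)} \left(C{\left(12 \right)} - 24\right) = \frac{3 \left(\left(- \frac{1}{12}\right) 12 - 24\right)}{8} = \frac{3 \left(-1 - 24\right)}{8} = \frac{3}{8} \left(-25\right) = - \frac{75}{8}$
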